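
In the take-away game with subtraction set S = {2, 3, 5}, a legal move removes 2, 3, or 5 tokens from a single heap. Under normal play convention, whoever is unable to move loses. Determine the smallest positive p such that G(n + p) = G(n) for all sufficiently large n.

7

G(0) = 0
G(1) = mex{} = 0
G(2) = mex{0} = 1
G(3) = mex{0,0} = 1
G(4) = mex{1,0} = 2
G(5) = mex{1,1,0} = 2
G(6) = mex{2,1,0} = 3
G(7) = mex{2,2,1} = 0
G(8) = mex{3,2,1} = 0
G(9) = mex{0,3,2} = 1
G(10) = mex{0,0,2} = 1
G(11) = mex{1,0,3} = 2
G(12) = mex{1,1,0} = 2
G(13) = mex{2,1,0} = 3
G(14) = mex{2,2,1} = 0
G(15) = mex{3,2,1} = 0
G(n+7) = G(n) holds for n = 0,…,4 (a full window of length max(S) = 5), so the sequence is purely periodic with period 7.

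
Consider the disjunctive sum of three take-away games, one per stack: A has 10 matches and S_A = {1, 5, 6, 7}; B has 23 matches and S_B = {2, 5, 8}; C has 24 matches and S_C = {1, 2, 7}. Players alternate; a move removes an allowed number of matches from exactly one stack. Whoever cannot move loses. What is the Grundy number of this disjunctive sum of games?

3

Stack A, S = {1, 5, 6, 7}:
G(0) = 0
G(1) = mex{0} = 1
G(2) = mex{1} = 0
G(3) = mex{0} = 1
G(4) = mex{1} = 0
G(5) = mex{0,0} = 1
G(6) = mex{1,1,0} = 2
G(7) = mex{2,0,1,0} = 3
G(8) = mex{3,1,0,1} = 2
G(9) = mex{2,0,1,0} = 3
G(10) = mex{3,1,0,1} = 2
G_A(10) = 2.
Stack B, S = {2, 5, 8}:
G(0) = 0
G(1) = mex{} = 0
G(2) = mex{0} = 1
G(3) = mex{0} = 1
G(4) = mex{1} = 0
G(5) = mex{1,0} = 2
G(6) = mex{0,0} = 1
G(7) = mex{2,1} = 0
G(8) = mex{1,1,0} = 2
G(9) = mex{0,0,0} = 1
G(10) = mex{2,2,1} = 0
G(11) = mex{1,1,1} = 0
G(12) = mex{0,0,0} = 1
G(13) = mex{0,2,2} = 1
G(14) = mex{1,1,1} = 0
G(15) = mex{1,0,0} = 2
G(16) = mex{0,0,2} = 1
G(17) = mex{2,1,1} = 0
G(18) = mex{1,1,0} = 2
G(19) = mex{0,0,0} = 1
G(20) = mex{2,2,1} = 0
G(21) = mex{1,1,1} = 0
G(22) = mex{0,0,0} = 1
G(23) = mex{0,2,2} = 1
G_B(23) = 1.
Stack C, S = {1, 2, 7}:
G(0) = 0
G(1) = mex{0} = 1
G(2) = mex{1,0} = 2
G(3) = mex{2,1} = 0
G(4) = mex{0,2} = 1
G(5) = mex{1,0} = 2
G(6) = mex{2,1} = 0
G(7) = mex{0,2,0} = 1
G(8) = mex{1,0,1} = 2
G(9) = mex{2,1,2} = 0
G(10) = mex{0,2,0} = 1
G(11) = mex{1,0,1} = 2
G(12) = mex{2,1,2} = 0
G(13) = mex{0,2,0} = 1
G(14) = mex{1,0,1} = 2
G(15) = mex{2,1,2} = 0
G(16) = mex{0,2,0} = 1
G(17) = mex{1,0,1} = 2
G(18) = mex{2,1,2} = 0
G(19) = mex{0,2,0} = 1
G(20) = mex{1,0,1} = 2
G(21) = mex{2,1,2} = 0
G(22) = mex{0,2,0} = 1
G(23) = mex{1,0,1} = 2
G(24) = mex{2,1,2} = 0
G_C(24) = 0.
Combined Grundy value = 2 ⊕ 1 ⊕ 0 = 3.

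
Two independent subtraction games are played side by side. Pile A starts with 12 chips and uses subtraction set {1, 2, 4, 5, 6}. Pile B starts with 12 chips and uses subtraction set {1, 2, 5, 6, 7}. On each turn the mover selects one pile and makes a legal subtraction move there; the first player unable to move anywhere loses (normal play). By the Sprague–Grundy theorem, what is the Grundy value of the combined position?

Pile A, S = {1, 2, 4, 5, 6}:
n :  0  1  2  3  4  5  6  7  8  9 10 11 12
G :  0  1  2  0  1  2  3  4  5  3  0  1  2
G_A(12) = 2.
Pile B, S = {1, 2, 5, 6, 7}:
n :  0  1  2  3  4  5  6  7  8  9 10 11 12
G :  0  1  2  0  1  2  3  4  5  3  4  0  1
G_B(12) = 1.
Combined Grundy value = 2 ⊕ 1 = 3.

3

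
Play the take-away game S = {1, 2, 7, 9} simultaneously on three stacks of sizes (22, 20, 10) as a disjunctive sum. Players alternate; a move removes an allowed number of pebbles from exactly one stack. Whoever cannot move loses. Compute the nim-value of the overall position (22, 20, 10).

7

All stacks use S = {1, 2, 7, 9}:
n :  0  1  2  3  4  5  6  7  8  9 10 11 12 13 14 15 16 17 18 19 20 21 22
G :  0  1  2  0  1  2  0  1  2  3  4  0  1  2  0  1  2  0  1  2  3  4  0
Stack A: G(22) = 0.
Stack B: G(20) = 3.
Stack C: G(10) = 4.
Combined Grundy value = 0 ⊕ 3 ⊕ 4 = 7.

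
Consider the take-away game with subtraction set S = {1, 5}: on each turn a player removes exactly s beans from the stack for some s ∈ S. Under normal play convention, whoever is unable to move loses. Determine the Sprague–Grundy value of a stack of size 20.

0

n :  0  1  2  3  4  5  6  7  8  9 10 11 12 13 14 15 16 17 18 19 20
G :  0  1  0  1  0  1  0  1  0  1  0  1  0  1  0  1  0  1  0  1  0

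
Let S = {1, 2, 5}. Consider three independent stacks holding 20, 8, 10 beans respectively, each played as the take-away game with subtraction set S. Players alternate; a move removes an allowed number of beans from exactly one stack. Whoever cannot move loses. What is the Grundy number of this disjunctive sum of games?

1

All stacks use S = {1, 2, 5}:
n :  0  1  2  3  4  5  6  7  8  9 10 11 12 13 14 15 16 17 18 19 20
G :  0  1  2  0  1  2  0  1  2  0  1  2  0  1  2  0  1  2  0  1  2
Stack A: G(20) = 2.
Stack B: G(8) = 2.
Stack C: G(10) = 1.
Combined Grundy value = 2 ⊕ 2 ⊕ 1 = 1.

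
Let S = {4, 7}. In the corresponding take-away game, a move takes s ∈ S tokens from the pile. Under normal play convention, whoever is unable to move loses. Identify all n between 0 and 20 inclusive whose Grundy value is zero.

0, 1, 2, 3, 11, 12, 13, 14

n :  0  1  2  3  4  5  6  7  8  9 10 11 12 13 14 15 16 17 18 19 20
G :  0  0  0  0  1  1  1  1  2  2  2  0  0  0  0  1  1  1  1  2  2
P-positions are exactly the n with G(n) = 0.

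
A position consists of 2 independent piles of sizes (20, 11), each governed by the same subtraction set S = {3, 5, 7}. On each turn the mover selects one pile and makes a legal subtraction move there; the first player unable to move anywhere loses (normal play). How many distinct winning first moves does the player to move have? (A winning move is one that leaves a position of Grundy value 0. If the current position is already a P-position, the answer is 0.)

0

All piles use S = {3, 5, 7}:
n :  0  1  2  3  4  5  6  7  8  9 10 11 12 13 14 15 16 17 18 19 20
G :  0  0  0  1  1  1  2  2  2  3  0  0  0  1  1  1  2  2  2  3  0
Pile A: G(20) = 0.
Pile B: G(11) = 0.
Combined Grundy value = 0 ⊕ 0 = 0.
A winning move leaves total XOR = 0, i.e. changes one component's Grundy value g to g ⊕ X where X is the current total.
Pile A: target g' = 0⊕0 = 0, but every legal move changes the Grundy value (mex property), so 0 moves.
Pile B: target g' = 0⊕0 = 0, but every legal move changes the Grundy value (mex property), so 0 moves.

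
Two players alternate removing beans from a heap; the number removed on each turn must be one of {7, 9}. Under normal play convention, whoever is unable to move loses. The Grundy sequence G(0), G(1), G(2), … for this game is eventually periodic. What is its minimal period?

16

n :  0  1  2  3  4  5  6  7  8  9 10 11 12 13 14 15 16 17 18 19 20 21 22 23 24 25 26 27 28 29 30 31 32 33
G :  0  0  0  0  0  0  0  1  1  1  1  1  1  1  2  2  0  0  0  0  0  0  0  1  1  1  1  1  1  1  2  2  0  0
G(n+16) = G(n) holds for n = 0,…,8 (a full window of length max(S) = 9), so the sequence is purely periodic with period 16.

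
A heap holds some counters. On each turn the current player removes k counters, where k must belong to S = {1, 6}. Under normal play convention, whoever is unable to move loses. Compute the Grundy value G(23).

G(0) = 0
G(1) = mex{0} = 1
G(2) = mex{1} = 0
G(3) = mex{0} = 1
G(4) = mex{1} = 0
G(5) = mex{0} = 1
G(6) = mex{1,0} = 2
G(7) = mex{2,1} = 0
G(8) = mex{0,0} = 1
G(9) = mex{1,1} = 0
G(10) = mex{0,0} = 1
G(11) = mex{1,1} = 0
G(12) = mex{0,2} = 1
G(13) = mex{1,0} = 2
G(14) = mex{2,1} = 0
G(15) = mex{0,0} = 1
G(16) = mex{1,1} = 0
G(17) = mex{0,0} = 1
G(18) = mex{1,1} = 0
G(19) = mex{0,2} = 1
G(20) = mex{1,0} = 2
G(21) = mex{2,1} = 0
G(22) = mex{0,0} = 1
G(23) = mex{1,1} = 0

0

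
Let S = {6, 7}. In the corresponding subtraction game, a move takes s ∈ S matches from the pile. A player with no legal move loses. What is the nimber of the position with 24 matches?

1

G(0) = 0
G(1) = mex{} = 0
G(2) = mex{} = 0
G(3) = mex{} = 0
G(4) = mex{} = 0
G(5) = mex{} = 0
G(6) = mex{0} = 1
G(7) = mex{0,0} = 1
G(8) = mex{0,0} = 1
G(9) = mex{0,0} = 1
G(10) = mex{0,0} = 1
G(11) = mex{0,0} = 1
G(12) = mex{1,0} = 2
G(13) = mex{1,1} = 0
G(14) = mex{1,1} = 0
G(15) = mex{1,1} = 0
G(16) = mex{1,1} = 0
G(17) = mex{1,1} = 0
G(18) = mex{2,1} = 0
G(19) = mex{0,2} = 1
G(20) = mex{0,0} = 1
G(21) = mex{0,0} = 1
G(22) = mex{0,0} = 1
G(23) = mex{0,0} = 1
G(24) = mex{0,0} = 1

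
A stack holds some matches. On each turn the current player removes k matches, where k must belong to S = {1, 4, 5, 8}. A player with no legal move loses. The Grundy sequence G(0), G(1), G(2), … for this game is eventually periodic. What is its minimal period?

n :  0  1  2  3  4  5  6  7  8  9 10 11 12 13 14 15 16 17 18 19
G :  0  1  0  1  2  3  2  3  4  0  1  0  1  2  3  2  3  4  0  1
G(n+9) = G(n) holds for n = 0,…,7 (a full window of length max(S) = 8), so the sequence is purely periodic with period 9.

9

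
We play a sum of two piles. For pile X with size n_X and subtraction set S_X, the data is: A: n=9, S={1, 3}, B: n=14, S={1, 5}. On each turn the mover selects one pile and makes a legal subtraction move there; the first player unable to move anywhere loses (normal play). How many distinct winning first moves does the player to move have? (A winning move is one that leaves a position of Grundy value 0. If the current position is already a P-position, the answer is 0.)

Pile A, S = {1, 3}:
G(0) = 0
G(1) = mex{0} = 1
G(2) = mex{1} = 0
G(3) = mex{0,0} = 1
G(4) = mex{1,1} = 0
G(5) = mex{0,0} = 1
G(6) = mex{1,1} = 0
G(7) = mex{0,0} = 1
G(8) = mex{1,1} = 0
G(9) = mex{0,0} = 1
G_A(9) = 1.
Pile B, S = {1, 5}:
G(0) = 0
G(1) = mex{0} = 1
G(2) = mex{1} = 0
G(3) = mex{0} = 1
G(4) = mex{1} = 0
G(5) = mex{0,0} = 1
G(6) = mex{1,1} = 0
G(7) = mex{0,0} = 1
G(8) = mex{1,1} = 0
G(9) = mex{0,0} = 1
G(10) = mex{1,1} = 0
G(11) = mex{0,0} = 1
G(12) = mex{1,1} = 0
G(13) = mex{0,0} = 1
G(14) = mex{1,1} = 0
G_B(14) = 0.
Combined Grundy value = 1 ⊕ 0 = 1.
A winning move leaves total XOR = 0, i.e. changes one component's Grundy value g to g ⊕ X where X is the current total.
Pile A: need g' = 1⊕1 = 0. Options: 9−1→G=0, 9−3→G=0. Hits: 2.
Pile B: need g' = 0⊕1 = 1. Options: 14−1→G=1, 14−5→G=1. Hits: 2.

4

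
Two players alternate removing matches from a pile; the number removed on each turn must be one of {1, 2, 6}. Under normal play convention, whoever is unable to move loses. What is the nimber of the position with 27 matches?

n :  0  1  2  3  4  5  6  7  8  9 10 11 12 13 14 15 16 17 18 19 20 21 22 23 24 25 26 27
G :  0  1  2  0  1  2  3  0  1  2  0  1  2  3  0  1  2  0  1  2  3  0  1  2  0  1  2  3

3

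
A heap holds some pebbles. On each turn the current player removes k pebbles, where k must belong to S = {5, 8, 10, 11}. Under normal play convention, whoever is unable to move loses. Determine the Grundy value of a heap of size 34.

0

n :  0  1  2  3  4  5  6  7  8  9 10 11 12 13 14 15 16 17 18 19 20 21 22 23 24 25 26 27 28 29 30 31 32 33 34
G :  0  0  0  0  0  1  1  1  1  1  2  2  2  2  2  3  0  0  0  0  0  1  1  1  1  1  2  2  2  2  2  3  0  0  0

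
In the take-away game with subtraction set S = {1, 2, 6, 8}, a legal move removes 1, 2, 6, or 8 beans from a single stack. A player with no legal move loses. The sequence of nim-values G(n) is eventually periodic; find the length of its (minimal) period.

G(0) = 0
G(1) = mex{0} = 1
G(2) = mex{1,0} = 2
G(3) = mex{2,1} = 0
G(4) = mex{0,2} = 1
G(5) = mex{1,0} = 2
G(6) = mex{2,1,0} = 3
G(7) = mex{3,2,1} = 0
G(8) = mex{0,3,2,0} = 1
G(9) = mex{1,0,0,1} = 2
G(10) = mex{2,1,1,2} = 0
G(11) = mex{0,2,2,0} = 1
G(12) = mex{1,0,3,1} = 2
G(13) = mex{2,1,0,2} = 3
G(14) = mex{3,2,1,3} = 0
G(15) = mex{0,3,2,0} = 1
G(16) = mex{1,0,0,1} = 2
G(n+7) = G(n) holds for n = 0,…,7 (a full window of length max(S) = 8), so the sequence is purely periodic with period 7.

7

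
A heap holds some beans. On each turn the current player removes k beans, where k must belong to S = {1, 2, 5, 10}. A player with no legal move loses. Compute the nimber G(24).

G(0) = 0
G(1) = mex{0} = 1
G(2) = mex{1,0} = 2
G(3) = mex{2,1} = 0
G(4) = mex{0,2} = 1
G(5) = mex{1,0,0} = 2
G(6) = mex{2,1,1} = 0
G(7) = mex{0,2,2} = 1
G(8) = mex{1,0,0} = 2
G(9) = mex{2,1,1} = 0
G(10) = mex{0,2,2,0} = 1
G(11) = mex{1,0,0,1} = 2
G(12) = mex{2,1,1,2} = 0
G(13) = mex{0,2,2,0} = 1
G(14) = mex{1,0,0,1} = 2
G(15) = mex{2,1,1,2} = 0
G(16) = mex{0,2,2,0} = 1
G(17) = mex{1,0,0,1} = 2
G(18) = mex{2,1,1,2} = 0
G(19) = mex{0,2,2,0} = 1
G(20) = mex{1,0,0,1} = 2
G(21) = mex{2,1,1,2} = 0
G(22) = mex{0,2,2,0} = 1
G(23) = mex{1,0,0,1} = 2
G(24) = mex{2,1,1,2} = 0

0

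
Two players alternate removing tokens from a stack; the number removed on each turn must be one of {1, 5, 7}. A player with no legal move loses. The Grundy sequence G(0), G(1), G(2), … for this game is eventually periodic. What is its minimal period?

2

G(0) = 0
G(1) = mex{0} = 1
G(2) = mex{1} = 0
G(3) = mex{0} = 1
G(4) = mex{1} = 0
G(5) = mex{0,0} = 1
G(6) = mex{1,1} = 0
G(7) = mex{0,0,0} = 1
G(8) = mex{1,1,1} = 0
G(9) = mex{0,0,0} = 1
G(10) = mex{1,1,1} = 0
G(11) = mex{0,0,0} = 1
G(12) = mex{1,1,1} = 0
G(13) = mex{0,0,0} = 1
G(14) = mex{1,1,1} = 0
G(n+2) = G(n) holds for n = 0,…,6 (a full window of length max(S) = 7), so the sequence is purely periodic with period 2.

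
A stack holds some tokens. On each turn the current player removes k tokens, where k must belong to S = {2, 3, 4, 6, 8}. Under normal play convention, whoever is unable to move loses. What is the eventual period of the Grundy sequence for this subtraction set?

10

n :  0  1  2  3  4  5  6  7  8  9 10 11 12 13 14 15 16 17 18 19 20 21
G :  0  0  1  1  2  2  3  3  4  4  0  0  1  1  2  2  3  3  4  4  0  0
G(n+10) = G(n) holds for n = 0,…,7 (a full window of length max(S) = 8), so the sequence is purely periodic with period 10.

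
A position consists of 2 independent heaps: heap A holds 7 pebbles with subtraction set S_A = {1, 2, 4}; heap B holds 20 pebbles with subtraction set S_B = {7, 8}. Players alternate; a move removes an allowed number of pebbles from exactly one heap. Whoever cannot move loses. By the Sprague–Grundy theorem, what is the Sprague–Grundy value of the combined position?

1

Heap A, S = {1, 2, 4}:
n : 0 1 2 3 4 5 6 7
G : 0 1 2 0 1 2 0 1
G_A(7) = 1.
Heap B, S = {7, 8}:
n :  0  1  2  3  4  5  6  7  8  9 10 11 12 13 14 15 16 17 18 19 20
G :  0  0  0  0  0  0  0  1  1  1  1  1  1  1  2  0  0  0  0  0  0
G_B(20) = 0.
Combined Grundy value = 1 ⊕ 0 = 1.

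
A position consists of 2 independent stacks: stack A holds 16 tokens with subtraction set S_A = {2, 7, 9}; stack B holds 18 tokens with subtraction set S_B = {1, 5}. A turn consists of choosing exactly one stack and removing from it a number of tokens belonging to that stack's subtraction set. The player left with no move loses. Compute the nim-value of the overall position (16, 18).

Stack A, S = {2, 7, 9}:
G(0) = 0
G(1) = mex{} = 0
G(2) = mex{0} = 1
G(3) = mex{0} = 1
G(4) = mex{1} = 0
G(5) = mex{1} = 0
G(6) = mex{0} = 1
G(7) = mex{0,0} = 1
G(8) = mex{1,0} = 2
G(9) = mex{1,1,0} = 2
G(10) = mex{2,1,0} = 3
G(11) = mex{2,0,1} = 3
G(12) = mex{3,0,1} = 2
G(13) = mex{3,1,0} = 2
G(14) = mex{2,1,0} = 3
G(15) = mex{2,2,1} = 0
G(16) = mex{3,2,1} = 0
G_A(16) = 0.
Stack B, S = {1, 5}:
n :  0  1  2  3  4  5  6  7  8  9 10 11 12 13 14 15 16 17 18
G :  0  1  0  1  0  1  0  1  0  1  0  1  0  1  0  1  0  1  0
G_B(18) = 0.
Combined Grundy value = 0 ⊕ 0 = 0.

0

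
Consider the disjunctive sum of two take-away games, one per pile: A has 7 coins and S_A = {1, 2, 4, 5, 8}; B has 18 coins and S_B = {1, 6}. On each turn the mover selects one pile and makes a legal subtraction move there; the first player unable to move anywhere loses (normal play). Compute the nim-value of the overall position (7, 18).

1

Pile A, S = {1, 2, 4, 5, 8}:
G(0) = 0
G(1) = mex{0} = 1
G(2) = mex{1,0} = 2
G(3) = mex{2,1} = 0
G(4) = mex{0,2,0} = 1
G(5) = mex{1,0,1,0} = 2
G(6) = mex{2,1,2,1} = 0
G(7) = mex{0,2,0,2} = 1
G_A(7) = 1.
Pile B, S = {1, 6}:
n :  0  1  2  3  4  5  6  7  8  9 10 11 12 13 14 15 16 17 18
G :  0  1  0  1  0  1  2  0  1  0  1  0  1  2  0  1  0  1  0
G_B(18) = 0.
Combined Grundy value = 1 ⊕ 0 = 1.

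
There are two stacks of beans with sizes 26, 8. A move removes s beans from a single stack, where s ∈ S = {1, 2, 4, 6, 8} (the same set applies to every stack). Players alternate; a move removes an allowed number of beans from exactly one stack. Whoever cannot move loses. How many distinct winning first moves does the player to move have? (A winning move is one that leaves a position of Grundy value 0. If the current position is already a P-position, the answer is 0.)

2

All stacks use S = {1, 2, 4, 6, 8}:
n :  0  1  2  3  4  5  6  7  8  9 10 11 12 13 14 15 16 17 18 19 20 21 22 23 24 25 26
G :  0  1  2  0  1  2  3  4  5  3  0  1  2  0  1  2  3  4  5  3  0  1  2  0  1  2  3
Stack A: G(26) = 3.
Stack B: G(8) = 5.
Combined Grundy value = 3 ⊕ 5 = 6.
A winning move leaves total XOR = 0, i.e. changes one component's Grundy value g to g ⊕ X where X is the current total.
Stack A: need g' = 3⊕6 = 5. Options: 26−1→G=2, 26−2→G=1, 26−4→G=2, 26−6→G=0, 26−8→G=5. Hits: 1.
Stack B: need g' = 5⊕6 = 3. Options: 8−1→G=4, 8−2→G=3, 8−4→G=1, 8−6→G=2, 8−8→G=0. Hits: 1.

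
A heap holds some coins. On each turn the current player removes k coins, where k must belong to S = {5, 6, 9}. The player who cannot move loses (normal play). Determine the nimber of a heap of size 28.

n :  0  1  2  3  4  5  6  7  8  9 10 11 12 13 14 15 16 17 18 19 20 21 22 23 24 25 26 27 28
G :  0  0  0  0  0  1  1  1  1  1  2  2  2  2  0  0  0  0  0  1  1  1  1  1  2  2  2  2  0

0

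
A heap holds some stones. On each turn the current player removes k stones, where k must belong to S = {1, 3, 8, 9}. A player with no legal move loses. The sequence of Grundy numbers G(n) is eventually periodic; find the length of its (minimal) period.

16

n :  0  1  2  3  4  5  6  7  8  9 10 11 12 13 14 15 16 17 18 19 20 21 22 23 24 25 26 27 28 29 30 31 32 33
G :  0  1  0  1  0  1  0  1  2  3  2  3  2  3  2  3  0  1  0  1  0  1  0  1  2  3  2  3  2  3  2  3  0  1
G(n+16) = G(n) holds for n = 0,…,8 (a full window of length max(S) = 9), so the sequence is purely periodic with period 16.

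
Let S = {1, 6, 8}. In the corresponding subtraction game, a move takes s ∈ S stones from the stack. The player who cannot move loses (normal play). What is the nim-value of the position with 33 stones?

G(0) = 0
G(1) = mex{0} = 1
G(2) = mex{1} = 0
G(3) = mex{0} = 1
G(4) = mex{1} = 0
G(5) = mex{0} = 1
G(6) = mex{1,0} = 2
G(7) = mex{2,1} = 0
G(8) = mex{0,0,0} = 1
G(9) = mex{1,1,1} = 0
G(10) = mex{0,0,0} = 1
G(11) = mex{1,1,1} = 0
G(12) = mex{0,2,0} = 1
G(13) = mex{1,0,1} = 2
G(14) = mex{2,1,2} = 0
G(15) = mex{0,0,0} = 1
G(16) = mex{1,1,1} = 0
G(17) = mex{0,0,0} = 1
G(18) = mex{1,1,1} = 0
G(19) = mex{0,2,0} = 1
G(20) = mex{1,0,1} = 2
G(21) = mex{2,1,2} = 0
G(22) = mex{0,0,0} = 1
G(23) = mex{1,1,1} = 0
G(24) = mex{0,0,0} = 1
G(25) = mex{1,1,1} = 0
G(26) = mex{0,2,0} = 1
G(27) = mex{1,0,1} = 2
G(28) = mex{2,1,2} = 0
G(29) = mex{0,0,0} = 1
G(30) = mex{1,1,1} = 0
G(31) = mex{0,0,0} = 1
G(32) = mex{1,1,1} = 0
G(33) = mex{0,2,0} = 1

1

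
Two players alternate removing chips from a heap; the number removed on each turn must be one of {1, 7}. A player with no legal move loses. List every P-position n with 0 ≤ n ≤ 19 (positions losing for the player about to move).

0, 2, 4, 6, 8, 10, 12, 14, 16, 18

n :  0  1  2  3  4  5  6  7  8  9 10 11 12 13 14 15 16 17 18 19
G :  0  1  0  1  0  1  0  1  0  1  0  1  0  1  0  1  0  1  0  1
P-positions are exactly the n with G(n) = 0.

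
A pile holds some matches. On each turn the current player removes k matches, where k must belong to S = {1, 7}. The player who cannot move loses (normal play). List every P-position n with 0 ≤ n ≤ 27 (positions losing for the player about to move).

n :  0  1  2  3  4  5  6  7  8  9 10 11 12 13 14 15 16 17 18 19 20 21 22 23 24 25 26 27
G :  0  1  0  1  0  1  0  1  0  1  0  1  0  1  0  1  0  1  0  1  0  1  0  1  0  1  0  1
P-positions are exactly the n with G(n) = 0.

0, 2, 4, 6, 8, 10, 12, 14, 16, 18, 20, 22, 24, 26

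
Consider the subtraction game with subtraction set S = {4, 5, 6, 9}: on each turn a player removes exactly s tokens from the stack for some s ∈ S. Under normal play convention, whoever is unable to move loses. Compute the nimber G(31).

1

n :  0  1  2  3  4  5  6  7  8  9 10 11 12 13 14 15 16 17 18 19 20 21 22 23 24 25 26 27 28 29 30 31
G :  0  0  0  0  1  1  1  1  2  2  2  2  3  0  0  0  0  1  1  1  1  2  2  2  2  3  0  0  0  0  1  1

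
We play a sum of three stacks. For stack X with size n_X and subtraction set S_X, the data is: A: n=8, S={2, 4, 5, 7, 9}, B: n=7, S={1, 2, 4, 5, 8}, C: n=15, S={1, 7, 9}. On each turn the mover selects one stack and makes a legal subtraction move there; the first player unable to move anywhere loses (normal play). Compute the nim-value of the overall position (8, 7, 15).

4

Stack A, S = {2, 4, 5, 7, 9}:
n : 0 1 2 3 4 5 6 7 8
G : 0 0 1 1 2 2 3 3 4
G_A(8) = 4.
Stack B, S = {1, 2, 4, 5, 8}:
n : 0 1 2 3 4 5 6 7
G : 0 1 2 0 1 2 0 1
G_B(7) = 1.
Stack C, S = {1, 7, 9}:
n :  0  1  2  3  4  5  6  7  8  9 10 11 12 13 14 15
G :  0  1  0  1  0  1  0  1  0  1  0  1  0  1  0  1
G_C(15) = 1.
Combined Grundy value = 4 ⊕ 1 ⊕ 1 = 4.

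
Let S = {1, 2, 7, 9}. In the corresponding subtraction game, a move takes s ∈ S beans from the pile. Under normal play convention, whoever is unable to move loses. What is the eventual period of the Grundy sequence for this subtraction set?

11

G(0) = 0
G(1) = mex{0} = 1
G(2) = mex{1,0} = 2
G(3) = mex{2,1} = 0
G(4) = mex{0,2} = 1
G(5) = mex{1,0} = 2
G(6) = mex{2,1} = 0
G(7) = mex{0,2,0} = 1
G(8) = mex{1,0,1} = 2
G(9) = mex{2,1,2,0} = 3
G(10) = mex{3,2,0,1} = 4
G(11) = mex{4,3,1,2} = 0
G(12) = mex{0,4,2,0} = 1
G(13) = mex{1,0,0,1} = 2
G(14) = mex{2,1,1,2} = 0
G(15) = mex{0,2,2,0} = 1
G(16) = mex{1,0,3,1} = 2
G(17) = mex{2,1,4,2} = 0
G(18) = mex{0,2,0,3} = 1
G(19) = mex{1,0,1,4} = 2
G(20) = mex{2,1,2,0} = 3
G(21) = mex{3,2,0,1} = 4
G(22) = mex{4,3,1,2} = 0
G(23) = mex{0,4,2,0} = 1
G(n+11) = G(n) holds for n = 0,…,8 (a full window of length max(S) = 9), so the sequence is purely periodic with period 11.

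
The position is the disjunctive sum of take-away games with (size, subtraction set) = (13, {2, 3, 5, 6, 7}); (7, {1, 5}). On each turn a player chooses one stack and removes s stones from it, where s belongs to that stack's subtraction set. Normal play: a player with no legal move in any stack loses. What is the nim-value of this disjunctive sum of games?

Stack A, S = {2, 3, 5, 6, 7}:
G(0) = 0
G(1) = mex{} = 0
G(2) = mex{0} = 1
G(3) = mex{0,0} = 1
G(4) = mex{1,0} = 2
G(5) = mex{1,1,0} = 2
G(6) = mex{2,1,0,0} = 3
G(7) = mex{2,2,1,0,0} = 3
G(8) = mex{3,2,1,1,0} = 4
G(9) = mex{3,3,2,1,1} = 0
G(10) = mex{4,3,2,2,1} = 0
G(11) = mex{0,4,3,2,2} = 1
G(12) = mex{0,0,3,3,2} = 1
G(13) = mex{1,0,4,3,3} = 2
G_A(13) = 2.
Stack B, S = {1, 5}:
G(0) = 0
G(1) = mex{0} = 1
G(2) = mex{1} = 0
G(3) = mex{0} = 1
G(4) = mex{1} = 0
G(5) = mex{0,0} = 1
G(6) = mex{1,1} = 0
G(7) = mex{0,0} = 1
G_B(7) = 1.
Combined Grundy value = 2 ⊕ 1 = 3.

3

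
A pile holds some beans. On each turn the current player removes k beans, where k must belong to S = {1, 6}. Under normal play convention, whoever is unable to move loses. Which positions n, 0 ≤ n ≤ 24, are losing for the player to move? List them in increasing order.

0, 2, 4, 7, 9, 11, 14, 16, 18, 21, 23

G(0) = 0
G(1) = mex{0} = 1
G(2) = mex{1} = 0
G(3) = mex{0} = 1
G(4) = mex{1} = 0
G(5) = mex{0} = 1
G(6) = mex{1,0} = 2
G(7) = mex{2,1} = 0
G(8) = mex{0,0} = 1
G(9) = mex{1,1} = 0
G(10) = mex{0,0} = 1
G(11) = mex{1,1} = 0
G(12) = mex{0,2} = 1
G(13) = mex{1,0} = 2
G(14) = mex{2,1} = 0
G(15) = mex{0,0} = 1
G(16) = mex{1,1} = 0
G(17) = mex{0,0} = 1
G(18) = mex{1,1} = 0
G(19) = mex{0,2} = 1
G(20) = mex{1,0} = 2
G(21) = mex{2,1} = 0
G(22) = mex{0,0} = 1
G(23) = mex{1,1} = 0
G(24) = mex{0,0} = 1
P-positions are exactly the n with G(n) = 0.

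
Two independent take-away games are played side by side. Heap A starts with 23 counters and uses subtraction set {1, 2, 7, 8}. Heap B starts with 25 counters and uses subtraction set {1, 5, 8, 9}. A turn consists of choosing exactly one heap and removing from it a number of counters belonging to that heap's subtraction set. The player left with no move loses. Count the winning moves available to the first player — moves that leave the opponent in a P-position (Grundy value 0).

1

Heap A, S = {1, 2, 7, 8}:
G(0) = 0
G(1) = mex{0} = 1
G(2) = mex{1,0} = 2
G(3) = mex{2,1} = 0
G(4) = mex{0,2} = 1
G(5) = mex{1,0} = 2
G(6) = mex{2,1} = 0
G(7) = mex{0,2,0} = 1
G(8) = mex{1,0,1,0} = 2
G(9) = mex{2,1,2,1} = 0
G(10) = mex{0,2,0,2} = 1
G(11) = mex{1,0,1,0} = 2
G(12) = mex{2,1,2,1} = 0
G(13) = mex{0,2,0,2} = 1
G(14) = mex{1,0,1,0} = 2
G(15) = mex{2,1,2,1} = 0
G(16) = mex{0,2,0,2} = 1
G(17) = mex{1,0,1,0} = 2
G(18) = mex{2,1,2,1} = 0
G(19) = mex{0,2,0,2} = 1
G(20) = mex{1,0,1,0} = 2
G(21) = mex{2,1,2,1} = 0
G(22) = mex{0,2,0,2} = 1
G(23) = mex{1,0,1,0} = 2
G_A(23) = 2.
Heap B, S = {1, 5, 8, 9}:
G(0) = 0
G(1) = mex{0} = 1
G(2) = mex{1} = 0
G(3) = mex{0} = 1
G(4) = mex{1} = 0
G(5) = mex{0,0} = 1
G(6) = mex{1,1} = 0
G(7) = mex{0,0} = 1
G(8) = mex{1,1,0} = 2
G(9) = mex{2,0,1,0} = 3
G(10) = mex{3,1,0,1} = 2
G(11) = mex{2,0,1,0} = 3
G(12) = mex{3,1,0,1} = 2
G(13) = mex{2,2,1,0} = 3
G(14) = mex{3,3,0,1} = 2
G(15) = mex{2,2,1,0} = 3
G(16) = mex{3,3,2,1} = 0
G(17) = mex{0,2,3,2} = 1
G(18) = mex{1,3,2,3} = 0
G(19) = mex{0,2,3,2} = 1
G(20) = mex{1,3,2,3} = 0
G(21) = mex{0,0,3,2} = 1
G(22) = mex{1,1,2,3} = 0
G(23) = mex{0,0,3,2} = 1
G(24) = mex{1,1,0,3} = 2
G(25) = mex{2,0,1,0} = 3
G_B(25) = 3.
Combined Grundy value = 2 ⊕ 3 = 1.
A winning move leaves total XOR = 0, i.e. changes one component's Grundy value g to g ⊕ X where X is the current total.
Heap A: need g' = 2⊕1 = 3. Options: 23−1→G=1, 23−2→G=0, 23−7→G=1, 23−8→G=0. Hits: 0.
Heap B: need g' = 3⊕1 = 2. Options: 25−1→G=2, 25−5→G=0, 25−8→G=1, 25−9→G=0. Hits: 1.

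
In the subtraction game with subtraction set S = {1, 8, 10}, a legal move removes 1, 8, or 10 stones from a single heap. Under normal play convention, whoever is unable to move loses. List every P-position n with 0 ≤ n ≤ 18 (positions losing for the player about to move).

0, 2, 4, 6, 9, 11, 13, 15, 18

n :  0  1  2  3  4  5  6  7  8  9 10 11 12 13 14 15 16 17 18
G :  0  1  0  1  0  1  0  1  2  0  1  0  1  0  1  0  1  2  0
P-positions are exactly the n with G(n) = 0.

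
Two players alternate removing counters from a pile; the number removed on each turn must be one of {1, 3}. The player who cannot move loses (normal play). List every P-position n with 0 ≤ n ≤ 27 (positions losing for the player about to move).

0, 2, 4, 6, 8, 10, 12, 14, 16, 18, 20, 22, 24, 26

G(0) = 0
G(1) = mex{0} = 1
G(2) = mex{1} = 0
G(3) = mex{0,0} = 1
G(4) = mex{1,1} = 0
G(5) = mex{0,0} = 1
G(6) = mex{1,1} = 0
G(7) = mex{0,0} = 1
G(8) = mex{1,1} = 0
G(9) = mex{0,0} = 1
G(10) = mex{1,1} = 0
G(11) = mex{0,0} = 1
G(12) = mex{1,1} = 0
G(13) = mex{0,0} = 1
G(14) = mex{1,1} = 0
G(15) = mex{0,0} = 1
G(16) = mex{1,1} = 0
G(17) = mex{0,0} = 1
G(18) = mex{1,1} = 0
G(19) = mex{0,0} = 1
G(20) = mex{1,1} = 0
G(21) = mex{0,0} = 1
G(22) = mex{1,1} = 0
G(23) = mex{0,0} = 1
G(24) = mex{1,1} = 0
G(25) = mex{0,0} = 1
G(26) = mex{1,1} = 0
G(27) = mex{0,0} = 1
P-positions are exactly the n with G(n) = 0.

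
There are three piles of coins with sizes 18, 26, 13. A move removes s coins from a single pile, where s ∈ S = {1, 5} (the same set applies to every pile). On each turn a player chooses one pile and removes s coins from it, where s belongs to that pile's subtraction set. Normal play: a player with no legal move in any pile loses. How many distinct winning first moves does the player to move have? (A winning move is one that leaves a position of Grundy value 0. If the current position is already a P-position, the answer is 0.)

All piles use S = {1, 5}:
n :  0  1  2  3  4  5  6  7  8  9 10 11 12 13 14 15 16 17 18 19 20 21 22 23 24 25 26
G :  0  1  0  1  0  1  0  1  0  1  0  1  0  1  0  1  0  1  0  1  0  1  0  1  0  1  0
Pile A: G(18) = 0.
Pile B: G(26) = 0.
Pile C: G(13) = 1.
Combined Grundy value = 0 ⊕ 0 ⊕ 1 = 1.
A winning move leaves total XOR = 0, i.e. changes one component's Grundy value g to g ⊕ X where X is the current total.
Pile A: need g' = 0⊕1 = 1. Options: 18−1→G=1, 18−5→G=1. Hits: 2.
Pile B: need g' = 0⊕1 = 1. Options: 26−1→G=1, 26−5→G=1. Hits: 2.
Pile C: need g' = 1⊕1 = 0. Options: 13−1→G=0, 13−5→G=0. Hits: 2.

6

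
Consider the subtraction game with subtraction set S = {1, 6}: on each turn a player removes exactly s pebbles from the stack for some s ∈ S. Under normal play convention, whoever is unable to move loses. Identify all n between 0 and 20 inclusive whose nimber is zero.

0, 2, 4, 7, 9, 11, 14, 16, 18

G(0) = 0
G(1) = mex{0} = 1
G(2) = mex{1} = 0
G(3) = mex{0} = 1
G(4) = mex{1} = 0
G(5) = mex{0} = 1
G(6) = mex{1,0} = 2
G(7) = mex{2,1} = 0
G(8) = mex{0,0} = 1
G(9) = mex{1,1} = 0
G(10) = mex{0,0} = 1
G(11) = mex{1,1} = 0
G(12) = mex{0,2} = 1
G(13) = mex{1,0} = 2
G(14) = mex{2,1} = 0
G(15) = mex{0,0} = 1
G(16) = mex{1,1} = 0
G(17) = mex{0,0} = 1
G(18) = mex{1,1} = 0
G(19) = mex{0,2} = 1
G(20) = mex{1,0} = 2
P-positions are exactly the n with G(n) = 0.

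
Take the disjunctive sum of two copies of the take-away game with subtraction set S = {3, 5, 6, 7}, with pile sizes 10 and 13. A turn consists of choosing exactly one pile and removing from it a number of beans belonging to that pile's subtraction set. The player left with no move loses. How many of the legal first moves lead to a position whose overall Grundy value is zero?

4

All piles use S = {3, 5, 6, 7}:
n :  0  1  2  3  4  5  6  7  8  9 10 11 12 13
G :  0  0  0  1  1  1  2  2  2  3  0  0  0  1
Pile A: G(10) = 0.
Pile B: G(13) = 1.
Combined Grundy value = 0 ⊕ 1 = 1.
A winning move leaves total XOR = 0, i.e. changes one component's Grundy value g to g ⊕ X where X is the current total.
Pile A: need g' = 0⊕1 = 1. Options: 10−3→G=2, 10−5→G=1, 10−6→G=1, 10−7→G=1. Hits: 3.
Pile B: need g' = 1⊕1 = 0. Options: 13−3→G=0, 13−5→G=2, 13−6→G=2, 13−7→G=2. Hits: 1.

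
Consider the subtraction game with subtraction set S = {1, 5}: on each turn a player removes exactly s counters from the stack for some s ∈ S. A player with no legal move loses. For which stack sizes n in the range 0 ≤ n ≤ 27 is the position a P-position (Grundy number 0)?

G(0) = 0
G(1) = mex{0} = 1
G(2) = mex{1} = 0
G(3) = mex{0} = 1
G(4) = mex{1} = 0
G(5) = mex{0,0} = 1
G(6) = mex{1,1} = 0
G(7) = mex{0,0} = 1
G(8) = mex{1,1} = 0
G(9) = mex{0,0} = 1
G(10) = mex{1,1} = 0
G(11) = mex{0,0} = 1
G(12) = mex{1,1} = 0
G(13) = mex{0,0} = 1
G(14) = mex{1,1} = 0
G(15) = mex{0,0} = 1
G(16) = mex{1,1} = 0
G(17) = mex{0,0} = 1
G(18) = mex{1,1} = 0
G(19) = mex{0,0} = 1
G(20) = mex{1,1} = 0
G(21) = mex{0,0} = 1
G(22) = mex{1,1} = 0
G(23) = mex{0,0} = 1
G(24) = mex{1,1} = 0
G(25) = mex{0,0} = 1
G(26) = mex{1,1} = 0
G(27) = mex{0,0} = 1
P-positions are exactly the n with G(n) = 0.

0, 2, 4, 6, 8, 10, 12, 14, 16, 18, 20, 22, 24, 26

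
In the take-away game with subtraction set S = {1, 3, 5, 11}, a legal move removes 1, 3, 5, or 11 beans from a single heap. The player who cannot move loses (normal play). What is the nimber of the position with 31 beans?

1

G(0) = 0
G(1) = mex{0} = 1
G(2) = mex{1} = 0
G(3) = mex{0,0} = 1
G(4) = mex{1,1} = 0
G(5) = mex{0,0,0} = 1
G(6) = mex{1,1,1} = 0
G(7) = mex{0,0,0} = 1
G(8) = mex{1,1,1} = 0
G(9) = mex{0,0,0} = 1
G(10) = mex{1,1,1} = 0
G(11) = mex{0,0,0,0} = 1
G(12) = mex{1,1,1,1} = 0
G(13) = mex{0,0,0,0} = 1
G(14) = mex{1,1,1,1} = 0
G(15) = mex{0,0,0,0} = 1
G(16) = mex{1,1,1,1} = 0
G(17) = mex{0,0,0,0} = 1
G(18) = mex{1,1,1,1} = 0
G(19) = mex{0,0,0,0} = 1
G(20) = mex{1,1,1,1} = 0
G(21) = mex{0,0,0,0} = 1
G(22) = mex{1,1,1,1} = 0
G(23) = mex{0,0,0,0} = 1
G(24) = mex{1,1,1,1} = 0
G(25) = mex{0,0,0,0} = 1
G(26) = mex{1,1,1,1} = 0
G(27) = mex{0,0,0,0} = 1
G(28) = mex{1,1,1,1} = 0
G(29) = mex{0,0,0,0} = 1
G(30) = mex{1,1,1,1} = 0
G(31) = mex{0,0,0,0} = 1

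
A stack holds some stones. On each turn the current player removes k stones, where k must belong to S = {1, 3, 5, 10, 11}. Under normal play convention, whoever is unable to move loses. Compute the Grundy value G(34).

n :  0  1  2  3  4  5  6  7  8  9 10 11 12 13 14 15 16 17 18 19 20 21 22 23 24 25 26 27 28 29 30 31 32 33 34
G :  0  1  0  1  0  1  0  1  0  1  2  3  2  3  2  3  2  3  2  3  0  1  0  1  0  1  0  1  0  1  2  3  2  3  2

2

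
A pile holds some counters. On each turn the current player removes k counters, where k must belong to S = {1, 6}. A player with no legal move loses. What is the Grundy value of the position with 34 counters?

2

G(0) = 0
G(1) = mex{0} = 1
G(2) = mex{1} = 0
G(3) = mex{0} = 1
G(4) = mex{1} = 0
G(5) = mex{0} = 1
G(6) = mex{1,0} = 2
G(7) = mex{2,1} = 0
G(8) = mex{0,0} = 1
G(9) = mex{1,1} = 0
G(10) = mex{0,0} = 1
G(11) = mex{1,1} = 0
G(12) = mex{0,2} = 1
G(13) = mex{1,0} = 2
G(14) = mex{2,1} = 0
G(15) = mex{0,0} = 1
G(16) = mex{1,1} = 0
G(17) = mex{0,0} = 1
G(18) = mex{1,1} = 0
G(19) = mex{0,2} = 1
G(20) = mex{1,0} = 2
G(21) = mex{2,1} = 0
G(22) = mex{0,0} = 1
G(23) = mex{1,1} = 0
G(24) = mex{0,0} = 1
G(25) = mex{1,1} = 0
G(26) = mex{0,2} = 1
G(27) = mex{1,0} = 2
G(28) = mex{2,1} = 0
G(29) = mex{0,0} = 1
G(30) = mex{1,1} = 0
G(31) = mex{0,0} = 1
G(32) = mex{1,1} = 0
G(33) = mex{0,2} = 1
G(34) = mex{1,0} = 2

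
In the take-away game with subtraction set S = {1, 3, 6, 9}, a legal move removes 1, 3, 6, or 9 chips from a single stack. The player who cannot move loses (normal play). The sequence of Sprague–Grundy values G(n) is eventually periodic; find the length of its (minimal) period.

G(0) = 0
G(1) = mex{0} = 1
G(2) = mex{1} = 0
G(3) = mex{0,0} = 1
G(4) = mex{1,1} = 0
G(5) = mex{0,0} = 1
G(6) = mex{1,1,0} = 2
G(7) = mex{2,0,1} = 3
G(8) = mex{3,1,0} = 2
G(9) = mex{2,2,1,0} = 3
G(10) = mex{3,3,0,1} = 2
G(11) = mex{2,2,1,0} = 3
G(12) = mex{3,3,2,1} = 0
G(13) = mex{0,2,3,0} = 1
G(14) = mex{1,3,2,1} = 0
G(15) = mex{0,0,3,2} = 1
G(16) = mex{1,1,2,3} = 0
G(17) = mex{0,0,3,2} = 1
G(18) = mex{1,1,0,3} = 2
G(19) = mex{2,0,1,2} = 3
G(20) = mex{3,1,0,3} = 2
G(21) = mex{2,2,1,0} = 3
G(22) = mex{3,3,0,1} = 2
G(23) = mex{2,2,1,0} = 3
G(24) = mex{3,3,2,1} = 0
G(25) = mex{0,2,3,0} = 1
G(n+12) = G(n) holds for n = 0,…,8 (a full window of length max(S) = 9), so the sequence is purely periodic with period 12.

12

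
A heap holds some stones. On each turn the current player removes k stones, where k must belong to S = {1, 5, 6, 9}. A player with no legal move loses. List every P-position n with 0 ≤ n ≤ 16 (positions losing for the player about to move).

0, 2, 4, 12, 14, 16

G(0) = 0
G(1) = mex{0} = 1
G(2) = mex{1} = 0
G(3) = mex{0} = 1
G(4) = mex{1} = 0
G(5) = mex{0,0} = 1
G(6) = mex{1,1,0} = 2
G(7) = mex{2,0,1} = 3
G(8) = mex{3,1,0} = 2
G(9) = mex{2,0,1,0} = 3
G(10) = mex{3,1,0,1} = 2
G(11) = mex{2,2,1,0} = 3
G(12) = mex{3,3,2,1} = 0
G(13) = mex{0,2,3,0} = 1
G(14) = mex{1,3,2,1} = 0
G(15) = mex{0,2,3,2} = 1
G(16) = mex{1,3,2,3} = 0
P-positions are exactly the n with G(n) = 0.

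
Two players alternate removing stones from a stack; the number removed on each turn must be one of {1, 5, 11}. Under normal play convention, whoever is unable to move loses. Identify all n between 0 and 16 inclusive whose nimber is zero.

0, 2, 4, 6, 8, 10, 12, 14, 16

n :  0  1  2  3  4  5  6  7  8  9 10 11 12 13 14 15 16
G :  0  1  0  1  0  1  0  1  0  1  0  1  0  1  0  1  0
P-positions are exactly the n with G(n) = 0.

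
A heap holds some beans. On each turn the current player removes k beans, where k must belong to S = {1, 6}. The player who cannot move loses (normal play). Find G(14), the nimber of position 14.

0

G(0) = 0
G(1) = mex{0} = 1
G(2) = mex{1} = 0
G(3) = mex{0} = 1
G(4) = mex{1} = 0
G(5) = mex{0} = 1
G(6) = mex{1,0} = 2
G(7) = mex{2,1} = 0
G(8) = mex{0,0} = 1
G(9) = mex{1,1} = 0
G(10) = mex{0,0} = 1
G(11) = mex{1,1} = 0
G(12) = mex{0,2} = 1
G(13) = mex{1,0} = 2
G(14) = mex{2,1} = 0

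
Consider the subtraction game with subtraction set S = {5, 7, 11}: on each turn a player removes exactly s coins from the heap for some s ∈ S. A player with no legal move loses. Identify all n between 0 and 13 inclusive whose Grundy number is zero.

0, 1, 2, 3, 4

G(0) = 0
G(1) = mex{} = 0
G(2) = mex{} = 0
G(3) = mex{} = 0
G(4) = mex{} = 0
G(5) = mex{0} = 1
G(6) = mex{0} = 1
G(7) = mex{0,0} = 1
G(8) = mex{0,0} = 1
G(9) = mex{0,0} = 1
G(10) = mex{1,0} = 2
G(11) = mex{1,0,0} = 2
G(12) = mex{1,1,0} = 2
G(13) = mex{1,1,0} = 2
P-positions are exactly the n with G(n) = 0.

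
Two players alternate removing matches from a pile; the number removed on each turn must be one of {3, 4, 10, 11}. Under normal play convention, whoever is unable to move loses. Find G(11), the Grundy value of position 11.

1

n :  0  1  2  3  4  5  6  7  8  9 10 11
G :  0  0  0  1  1  1  2  0  0  0  1  1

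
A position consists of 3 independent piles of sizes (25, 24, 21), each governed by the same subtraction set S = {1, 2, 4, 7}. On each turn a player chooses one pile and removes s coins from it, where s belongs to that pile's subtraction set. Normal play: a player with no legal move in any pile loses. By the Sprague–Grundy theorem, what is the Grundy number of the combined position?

All piles use S = {1, 2, 4, 7}:
G(0) = 0
G(1) = mex{0} = 1
G(2) = mex{1,0} = 2
G(3) = mex{2,1} = 0
G(4) = mex{0,2,0} = 1
G(5) = mex{1,0,1} = 2
G(6) = mex{2,1,2} = 0
G(7) = mex{0,2,0,0} = 1
G(8) = mex{1,0,1,1} = 2
G(9) = mex{2,1,2,2} = 0
G(10) = mex{0,2,0,0} = 1
G(11) = mex{1,0,1,1} = 2
G(12) = mex{2,1,2,2} = 0
G(13) = mex{0,2,0,0} = 1
G(14) = mex{1,0,1,1} = 2
G(15) = mex{2,1,2,2} = 0
G(16) = mex{0,2,0,0} = 1
G(17) = mex{1,0,1,1} = 2
G(18) = mex{2,1,2,2} = 0
G(19) = mex{0,2,0,0} = 1
G(20) = mex{1,0,1,1} = 2
G(21) = mex{2,1,2,2} = 0
G(22) = mex{0,2,0,0} = 1
G(23) = mex{1,0,1,1} = 2
G(24) = mex{2,1,2,2} = 0
G(25) = mex{0,2,0,0} = 1
Pile A: G(25) = 1.
Pile B: G(24) = 0.
Pile C: G(21) = 0.
Combined Grundy value = 1 ⊕ 0 ⊕ 0 = 1.

1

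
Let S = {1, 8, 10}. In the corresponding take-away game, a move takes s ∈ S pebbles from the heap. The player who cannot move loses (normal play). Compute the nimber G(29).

G(0) = 0
G(1) = mex{0} = 1
G(2) = mex{1} = 0
G(3) = mex{0} = 1
G(4) = mex{1} = 0
G(5) = mex{0} = 1
G(6) = mex{1} = 0
G(7) = mex{0} = 1
G(8) = mex{1,0} = 2
G(9) = mex{2,1} = 0
G(10) = mex{0,0,0} = 1
G(11) = mex{1,1,1} = 0
G(12) = mex{0,0,0} = 1
G(13) = mex{1,1,1} = 0
G(14) = mex{0,0,0} = 1
G(15) = mex{1,1,1} = 0
G(16) = mex{0,2,0} = 1
G(17) = mex{1,0,1} = 2
G(18) = mex{2,1,2} = 0
G(19) = mex{0,0,0} = 1
G(20) = mex{1,1,1} = 0
G(21) = mex{0,0,0} = 1
G(22) = mex{1,1,1} = 0
G(23) = mex{0,0,0} = 1
G(24) = mex{1,1,1} = 0
G(25) = mex{0,2,0} = 1
G(26) = mex{1,0,1} = 2
G(27) = mex{2,1,2} = 0
G(28) = mex{0,0,0} = 1
G(29) = mex{1,1,1} = 0

0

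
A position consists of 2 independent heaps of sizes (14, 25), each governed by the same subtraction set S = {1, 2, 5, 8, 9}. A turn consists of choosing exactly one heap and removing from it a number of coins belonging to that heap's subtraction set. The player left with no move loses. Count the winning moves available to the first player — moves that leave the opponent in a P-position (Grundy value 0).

All heaps use S = {1, 2, 5, 8, 9}:
G(0) = 0
G(1) = mex{0} = 1
G(2) = mex{1,0} = 2
G(3) = mex{2,1} = 0
G(4) = mex{0,2} = 1
G(5) = mex{1,0,0} = 2
G(6) = mex{2,1,1} = 0
G(7) = mex{0,2,2} = 1
G(8) = mex{1,0,0,0} = 2
G(9) = mex{2,1,1,1,0} = 3
G(10) = mex{3,2,2,2,1} = 0
G(11) = mex{0,3,0,0,2} = 1
G(12) = mex{1,0,1,1,0} = 2
G(13) = mex{2,1,2,2,1} = 0
G(14) = mex{0,2,3,0,2} = 1
G(15) = mex{1,0,0,1,0} = 2
G(16) = mex{2,1,1,2,1} = 0
G(17) = mex{0,2,2,3,2} = 1
G(18) = mex{1,0,0,0,3} = 2
G(19) = mex{2,1,1,1,0} = 3
G(20) = mex{3,2,2,2,1} = 0
G(21) = mex{0,3,0,0,2} = 1
G(22) = mex{1,0,1,1,0} = 2
G(23) = mex{2,1,2,2,1} = 0
G(24) = mex{0,2,3,0,2} = 1
G(25) = mex{1,0,0,1,0} = 2
Heap A: G(14) = 1.
Heap B: G(25) = 2.
Combined Grundy value = 1 ⊕ 2 = 3.
A winning move leaves total XOR = 0, i.e. changes one component's Grundy value g to g ⊕ X where X is the current total.
Heap A: need g' = 1⊕3 = 2. Options: 14−1→G=0, 14−2→G=2, 14−5→G=3, 14−8→G=0, 14−9→G=2. Hits: 2.
Heap B: need g' = 2⊕3 = 1. Options: 25−1→G=1, 25−2→G=0, 25−5→G=0, 25−8→G=1, 25−9→G=0. Hits: 2.

4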